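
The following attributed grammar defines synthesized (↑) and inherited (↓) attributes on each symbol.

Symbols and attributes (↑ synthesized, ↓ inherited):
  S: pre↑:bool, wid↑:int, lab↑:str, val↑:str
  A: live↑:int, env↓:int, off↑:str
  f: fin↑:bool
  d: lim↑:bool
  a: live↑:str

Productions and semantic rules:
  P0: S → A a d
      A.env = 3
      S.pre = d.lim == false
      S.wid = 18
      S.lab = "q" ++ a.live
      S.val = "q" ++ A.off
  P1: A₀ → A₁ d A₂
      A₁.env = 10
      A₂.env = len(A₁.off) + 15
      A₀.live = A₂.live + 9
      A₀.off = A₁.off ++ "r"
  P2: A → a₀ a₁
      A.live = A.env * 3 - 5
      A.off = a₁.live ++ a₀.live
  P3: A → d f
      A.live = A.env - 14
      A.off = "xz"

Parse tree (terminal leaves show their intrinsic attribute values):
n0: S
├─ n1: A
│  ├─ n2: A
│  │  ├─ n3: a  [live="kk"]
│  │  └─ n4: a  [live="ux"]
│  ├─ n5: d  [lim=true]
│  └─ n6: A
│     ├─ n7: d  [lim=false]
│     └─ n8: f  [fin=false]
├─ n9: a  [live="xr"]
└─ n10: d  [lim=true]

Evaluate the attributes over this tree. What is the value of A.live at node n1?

1. n1.env = 3  [3]
2. n2.env = 10  [10]
3. n3.live = "kk"  [terminal]
4. n4.live = "ux"  [terminal]
5. n2.live = 25  [A.env * 3 - 5]
6. n2.off = "uxkk"  [a₁.live ++ a₀.live]
7. n5.lim = true  [terminal]
8. n6.env = 19  [len(A₁.off) + 15]
9. n7.lim = false  [terminal]
10. n8.fin = false  [terminal]
11. n6.live = 5  [A.env - 14]
12. n6.off = "xz"  ["xz"]
13. n1.live = 14  [A₂.live + 9]
14. n1.off = "uxkkr"  [A₁.off ++ "r"]
15. n9.live = "xr"  [terminal]
16. n10.lim = true  [terminal]
17. n0.pre = false  [d.lim == false]
18. n0.wid = 18  [18]
19. n0.lab = "qxr"  ["q" ++ a.live]
20. n0.val = "quxkkr"  ["q" ++ A.off]

14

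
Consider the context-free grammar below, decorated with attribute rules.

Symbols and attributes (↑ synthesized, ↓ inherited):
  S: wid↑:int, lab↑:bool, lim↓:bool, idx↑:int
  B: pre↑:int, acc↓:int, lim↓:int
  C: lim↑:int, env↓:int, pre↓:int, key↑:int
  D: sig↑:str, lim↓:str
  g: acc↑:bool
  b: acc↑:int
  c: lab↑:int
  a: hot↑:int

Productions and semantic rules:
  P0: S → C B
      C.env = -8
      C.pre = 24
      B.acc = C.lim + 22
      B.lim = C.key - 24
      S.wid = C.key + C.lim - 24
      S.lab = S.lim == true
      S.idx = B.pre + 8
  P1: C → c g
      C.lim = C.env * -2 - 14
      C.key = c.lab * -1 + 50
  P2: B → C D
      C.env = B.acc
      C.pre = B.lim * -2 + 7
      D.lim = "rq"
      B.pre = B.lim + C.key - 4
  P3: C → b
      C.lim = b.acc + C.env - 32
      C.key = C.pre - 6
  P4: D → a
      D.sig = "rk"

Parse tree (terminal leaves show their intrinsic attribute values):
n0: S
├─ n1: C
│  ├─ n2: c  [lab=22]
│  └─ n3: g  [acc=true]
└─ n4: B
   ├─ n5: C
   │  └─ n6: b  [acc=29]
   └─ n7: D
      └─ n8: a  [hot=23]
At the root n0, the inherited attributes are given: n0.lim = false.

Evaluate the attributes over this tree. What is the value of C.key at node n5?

1. n0.lim = false  [given at root]
2. n1.env = -8  [-8]
3. n1.pre = 24  [24]
4. n2.lab = 22  [terminal]
5. n3.acc = true  [terminal]
6. n1.lim = 2  [C.env * -2 - 14]
7. n1.key = 28  [c.lab * -1 + 50]
8. n4.acc = 24  [C.lim + 22]
9. n4.lim = 4  [C.key - 24]
10. n5.env = 24  [B.acc]
11. n5.pre = -1  [B.lim * -2 + 7]
12. n6.acc = 29  [terminal]
13. n5.lim = 21  [b.acc + C.env - 32]
14. n5.key = -7  [C.pre - 6]
15. n7.lim = "rq"  ["rq"]
16. n8.hot = 23  [terminal]
17. n7.sig = "rk"  ["rk"]
18. n4.pre = -7  [B.lim + C.key - 4]
19. n0.wid = 6  [C.key + C.lim - 24]
20. n0.lab = false  [S.lim == true]
21. n0.idx = 1  [B.pre + 8]

-7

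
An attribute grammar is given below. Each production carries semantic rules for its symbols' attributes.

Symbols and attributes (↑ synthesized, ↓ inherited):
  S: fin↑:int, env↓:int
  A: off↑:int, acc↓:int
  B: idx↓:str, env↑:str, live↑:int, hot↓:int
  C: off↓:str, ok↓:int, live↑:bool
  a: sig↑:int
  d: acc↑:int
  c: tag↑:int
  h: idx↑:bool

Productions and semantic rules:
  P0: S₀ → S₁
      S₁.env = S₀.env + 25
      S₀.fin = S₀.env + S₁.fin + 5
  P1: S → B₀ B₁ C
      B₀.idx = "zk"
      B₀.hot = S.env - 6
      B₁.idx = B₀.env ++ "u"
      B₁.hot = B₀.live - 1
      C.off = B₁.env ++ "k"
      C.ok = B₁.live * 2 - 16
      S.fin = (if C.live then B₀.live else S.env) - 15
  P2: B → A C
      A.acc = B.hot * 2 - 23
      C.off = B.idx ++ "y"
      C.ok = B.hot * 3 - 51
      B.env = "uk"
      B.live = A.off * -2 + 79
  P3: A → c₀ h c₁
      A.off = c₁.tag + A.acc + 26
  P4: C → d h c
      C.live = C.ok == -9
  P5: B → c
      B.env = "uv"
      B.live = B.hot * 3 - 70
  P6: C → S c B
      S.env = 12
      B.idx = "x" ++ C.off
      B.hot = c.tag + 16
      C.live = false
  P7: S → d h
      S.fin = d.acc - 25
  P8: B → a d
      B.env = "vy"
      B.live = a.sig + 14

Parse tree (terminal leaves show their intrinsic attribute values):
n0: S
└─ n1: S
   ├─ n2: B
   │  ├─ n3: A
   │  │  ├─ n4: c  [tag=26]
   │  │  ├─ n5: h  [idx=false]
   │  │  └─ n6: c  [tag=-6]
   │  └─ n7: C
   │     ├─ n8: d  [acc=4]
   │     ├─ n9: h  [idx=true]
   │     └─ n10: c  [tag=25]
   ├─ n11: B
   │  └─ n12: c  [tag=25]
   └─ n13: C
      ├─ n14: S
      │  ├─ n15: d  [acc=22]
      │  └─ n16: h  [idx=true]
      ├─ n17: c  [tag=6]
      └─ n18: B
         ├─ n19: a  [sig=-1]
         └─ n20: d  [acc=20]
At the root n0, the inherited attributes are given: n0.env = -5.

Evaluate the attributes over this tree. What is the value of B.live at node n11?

1. n0.env = -5  [given at root]
2. n1.env = 20  [S₀.env + 25]
3. n2.idx = "zk"  ["zk"]
4. n2.hot = 14  [S.env - 6]
5. n3.acc = 5  [B.hot * 2 - 23]
6. n4.tag = 26  [terminal]
7. n5.idx = false  [terminal]
8. n6.tag = -6  [terminal]
9. n3.off = 25  [c₁.tag + A.acc + 26]
10. n7.off = "zky"  [B.idx ++ "y"]
11. n7.ok = -9  [B.hot * 3 - 51]
12. n8.acc = 4  [terminal]
13. n9.idx = true  [terminal]
14. n10.tag = 25  [terminal]
15. n7.live = true  [C.ok == -9]
16. n2.env = "uk"  ["uk"]
17. n2.live = 29  [A.off * -2 + 79]
18. n11.idx = "uku"  [B₀.env ++ "u"]
19. n11.hot = 28  [B₀.live - 1]
20. n12.tag = 25  [terminal]
21. n11.env = "uv"  ["uv"]
22. n11.live = 14  [B.hot * 3 - 70]
23. n13.off = "uvk"  [B₁.env ++ "k"]
24. n13.ok = 12  [B₁.live * 2 - 16]
25. n14.env = 12  [12]
26. n15.acc = 22  [terminal]
27. n16.idx = true  [terminal]
28. n14.fin = -3  [d.acc - 25]
29. n17.tag = 6  [terminal]
30. n18.idx = "xuvk"  ["x" ++ C.off]
31. n18.hot = 22  [c.tag + 16]
32. n19.sig = -1  [terminal]
33. n20.acc = 20  [terminal]
34. n18.env = "vy"  ["vy"]
35. n18.live = 13  [a.sig + 14]
36. n13.live = false  [false]
37. n1.fin = 5  [(if C.live then B₀.live else S.env) - 15]
38. n0.fin = 5  [S₀.env + S₁.fin + 5]

14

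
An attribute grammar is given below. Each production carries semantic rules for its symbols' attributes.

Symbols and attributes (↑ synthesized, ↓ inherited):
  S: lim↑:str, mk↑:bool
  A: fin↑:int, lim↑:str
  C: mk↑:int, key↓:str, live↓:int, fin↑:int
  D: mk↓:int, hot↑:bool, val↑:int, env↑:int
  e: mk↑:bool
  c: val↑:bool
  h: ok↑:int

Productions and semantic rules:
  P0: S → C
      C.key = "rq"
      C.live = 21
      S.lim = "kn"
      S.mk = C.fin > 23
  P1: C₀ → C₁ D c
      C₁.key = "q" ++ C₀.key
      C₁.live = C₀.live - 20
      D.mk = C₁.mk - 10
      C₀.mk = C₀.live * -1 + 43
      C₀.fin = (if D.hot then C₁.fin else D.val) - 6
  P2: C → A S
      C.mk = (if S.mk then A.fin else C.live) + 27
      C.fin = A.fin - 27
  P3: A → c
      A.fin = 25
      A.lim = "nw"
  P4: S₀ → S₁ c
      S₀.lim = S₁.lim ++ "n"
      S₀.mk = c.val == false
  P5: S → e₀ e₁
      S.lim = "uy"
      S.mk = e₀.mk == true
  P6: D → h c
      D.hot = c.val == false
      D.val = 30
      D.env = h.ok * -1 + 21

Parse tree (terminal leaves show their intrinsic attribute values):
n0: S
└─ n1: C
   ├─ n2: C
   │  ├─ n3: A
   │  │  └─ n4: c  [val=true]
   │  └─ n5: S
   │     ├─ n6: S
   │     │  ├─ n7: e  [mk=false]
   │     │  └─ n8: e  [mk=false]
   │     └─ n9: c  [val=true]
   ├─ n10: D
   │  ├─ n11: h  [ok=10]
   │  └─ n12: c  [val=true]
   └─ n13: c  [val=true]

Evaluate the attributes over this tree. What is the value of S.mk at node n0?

true

1. n1.key = "rq"  ["rq"]
2. n1.live = 21  [21]
3. n2.key = "qrq"  ["q" ++ C₀.key]
4. n2.live = 1  [C₀.live - 20]
5. n4.val = true  [terminal]
6. n3.fin = 25  [25]
7. n3.lim = "nw"  ["nw"]
8. n7.mk = false  [terminal]
9. n8.mk = false  [terminal]
10. n6.lim = "uy"  ["uy"]
11. n6.mk = false  [e₀.mk == true]
12. n9.val = true  [terminal]
13. n5.lim = "uyn"  [S₁.lim ++ "n"]
14. n5.mk = false  [c.val == false]
15. n2.mk = 28  [(if S.mk then A.fin else C.live) + 27]
16. n2.fin = -2  [A.fin - 27]
17. n10.mk = 18  [C₁.mk - 10]
18. n11.ok = 10  [terminal]
19. n12.val = true  [terminal]
20. n10.hot = false  [c.val == false]
21. n10.val = 30  [30]
22. n10.env = 11  [h.ok * -1 + 21]
23. n13.val = true  [terminal]
24. n1.mk = 22  [C₀.live * -1 + 43]
25. n1.fin = 24  [(if D.hot then C₁.fin else D.val) - 6]
26. n0.lim = "kn"  ["kn"]
27. n0.mk = true  [C.fin > 23]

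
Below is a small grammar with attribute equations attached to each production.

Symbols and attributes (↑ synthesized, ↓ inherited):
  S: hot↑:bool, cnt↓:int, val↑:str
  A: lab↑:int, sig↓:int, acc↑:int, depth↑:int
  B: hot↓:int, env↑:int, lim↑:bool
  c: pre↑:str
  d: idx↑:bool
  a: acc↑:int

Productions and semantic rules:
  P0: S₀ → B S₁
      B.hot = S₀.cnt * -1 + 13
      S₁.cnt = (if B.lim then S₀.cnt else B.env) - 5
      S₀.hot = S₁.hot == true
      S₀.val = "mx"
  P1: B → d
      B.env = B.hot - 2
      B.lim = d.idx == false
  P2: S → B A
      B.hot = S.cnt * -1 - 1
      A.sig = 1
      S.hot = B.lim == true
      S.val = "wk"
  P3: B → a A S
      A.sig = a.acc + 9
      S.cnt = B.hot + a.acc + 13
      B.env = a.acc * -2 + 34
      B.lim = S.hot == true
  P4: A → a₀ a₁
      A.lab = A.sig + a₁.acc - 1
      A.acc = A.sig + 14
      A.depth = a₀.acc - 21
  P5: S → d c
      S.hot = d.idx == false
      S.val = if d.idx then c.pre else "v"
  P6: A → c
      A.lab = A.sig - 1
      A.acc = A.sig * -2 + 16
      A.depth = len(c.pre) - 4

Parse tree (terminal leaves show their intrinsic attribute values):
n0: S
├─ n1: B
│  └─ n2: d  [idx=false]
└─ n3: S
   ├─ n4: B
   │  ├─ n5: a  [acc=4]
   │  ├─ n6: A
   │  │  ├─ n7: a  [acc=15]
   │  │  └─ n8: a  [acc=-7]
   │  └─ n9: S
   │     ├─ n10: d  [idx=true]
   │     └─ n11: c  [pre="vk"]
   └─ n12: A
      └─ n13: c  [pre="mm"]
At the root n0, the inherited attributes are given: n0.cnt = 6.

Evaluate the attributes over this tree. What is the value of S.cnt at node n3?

1

1. n0.cnt = 6  [given at root]
2. n1.hot = 7  [S₀.cnt * -1 + 13]
3. n2.idx = false  [terminal]
4. n1.env = 5  [B.hot - 2]
5. n1.lim = true  [d.idx == false]
6. n3.cnt = 1  [(if B.lim then S₀.cnt else B.env) - 5]
7. n4.hot = -2  [S.cnt * -1 - 1]
8. n5.acc = 4  [terminal]
9. n6.sig = 13  [a.acc + 9]
10. n7.acc = 15  [terminal]
11. n8.acc = -7  [terminal]
12. n6.lab = 5  [A.sig + a₁.acc - 1]
13. n6.acc = 27  [A.sig + 14]
14. n6.depth = -6  [a₀.acc - 21]
15. n9.cnt = 15  [B.hot + a.acc + 13]
16. n10.idx = true  [terminal]
17. n11.pre = "vk"  [terminal]
18. n9.hot = false  [d.idx == false]
19. n9.val = "vk"  [if d.idx then c.pre else "v"]
20. n4.env = 26  [a.acc * -2 + 34]
21. n4.lim = false  [S.hot == true]
22. n12.sig = 1  [1]
23. n13.pre = "mm"  [terminal]
24. n12.lab = 0  [A.sig - 1]
25. n12.acc = 14  [A.sig * -2 + 16]
26. n12.depth = -2  [len(c.pre) - 4]
27. n3.hot = false  [B.lim == true]
28. n3.val = "wk"  ["wk"]
29. n0.hot = false  [S₁.hot == true]
30. n0.val = "mx"  ["mx"]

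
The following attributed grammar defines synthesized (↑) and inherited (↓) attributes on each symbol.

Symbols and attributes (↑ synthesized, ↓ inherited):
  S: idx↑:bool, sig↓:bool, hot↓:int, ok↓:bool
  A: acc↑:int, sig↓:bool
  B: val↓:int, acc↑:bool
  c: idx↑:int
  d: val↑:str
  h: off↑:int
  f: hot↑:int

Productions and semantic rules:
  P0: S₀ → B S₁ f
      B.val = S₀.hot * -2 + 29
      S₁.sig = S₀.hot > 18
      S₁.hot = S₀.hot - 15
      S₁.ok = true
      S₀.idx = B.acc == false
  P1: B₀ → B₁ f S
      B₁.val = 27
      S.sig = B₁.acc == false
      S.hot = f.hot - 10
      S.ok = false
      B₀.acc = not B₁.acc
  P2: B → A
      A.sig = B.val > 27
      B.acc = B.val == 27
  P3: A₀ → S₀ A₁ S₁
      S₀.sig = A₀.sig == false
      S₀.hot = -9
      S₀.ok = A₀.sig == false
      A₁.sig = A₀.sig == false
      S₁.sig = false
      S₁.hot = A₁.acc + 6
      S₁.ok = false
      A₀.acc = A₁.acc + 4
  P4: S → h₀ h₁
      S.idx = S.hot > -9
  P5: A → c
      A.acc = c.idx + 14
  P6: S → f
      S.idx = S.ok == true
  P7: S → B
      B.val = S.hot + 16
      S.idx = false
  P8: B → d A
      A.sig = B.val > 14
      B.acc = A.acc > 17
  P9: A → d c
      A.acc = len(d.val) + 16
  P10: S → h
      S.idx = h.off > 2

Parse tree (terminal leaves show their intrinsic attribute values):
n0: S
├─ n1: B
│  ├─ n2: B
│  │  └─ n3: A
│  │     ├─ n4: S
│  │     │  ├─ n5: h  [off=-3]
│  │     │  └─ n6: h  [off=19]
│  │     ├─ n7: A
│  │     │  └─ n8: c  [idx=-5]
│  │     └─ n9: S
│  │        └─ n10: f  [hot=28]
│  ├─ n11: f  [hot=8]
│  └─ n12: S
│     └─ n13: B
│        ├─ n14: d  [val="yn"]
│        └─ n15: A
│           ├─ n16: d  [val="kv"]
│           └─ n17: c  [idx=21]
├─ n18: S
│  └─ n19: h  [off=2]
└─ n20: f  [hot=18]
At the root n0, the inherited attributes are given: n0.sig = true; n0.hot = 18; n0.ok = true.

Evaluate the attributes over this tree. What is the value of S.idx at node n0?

true

1. n0.sig = true  [given at root]
2. n0.hot = 18  [given at root]
3. n0.ok = true  [given at root]
4. n1.val = -7  [S₀.hot * -2 + 29]
5. n2.val = 27  [27]
6. n3.sig = false  [B.val > 27]
7. n4.sig = true  [A₀.sig == false]
8. n4.hot = -9  [-9]
9. n4.ok = true  [A₀.sig == false]
10. n5.off = -3  [terminal]
11. n6.off = 19  [terminal]
12. n4.idx = false  [S.hot > -9]
13. n7.sig = true  [A₀.sig == false]
14. n8.idx = -5  [terminal]
15. n7.acc = 9  [c.idx + 14]
16. n9.sig = false  [false]
17. n9.hot = 15  [A₁.acc + 6]
18. n9.ok = false  [false]
19. n10.hot = 28  [terminal]
20. n9.idx = false  [S.ok == true]
21. n3.acc = 13  [A₁.acc + 4]
22. n2.acc = true  [B.val == 27]
23. n11.hot = 8  [terminal]
24. n12.sig = false  [B₁.acc == false]
25. n12.hot = -2  [f.hot - 10]
26. n12.ok = false  [false]
27. n13.val = 14  [S.hot + 16]
28. n14.val = "yn"  [terminal]
29. n15.sig = false  [B.val > 14]
30. n16.val = "kv"  [terminal]
31. n17.idx = 21  [terminal]
32. n15.acc = 18  [len(d.val) + 16]
33. n13.acc = true  [A.acc > 17]
34. n12.idx = false  [false]
35. n1.acc = false  [not B₁.acc]
36. n18.sig = false  [S₀.hot > 18]
37. n18.hot = 3  [S₀.hot - 15]
38. n18.ok = true  [true]
39. n19.off = 2  [terminal]
40. n18.idx = false  [h.off > 2]
41. n20.hot = 18  [terminal]
42. n0.idx = true  [B.acc == false]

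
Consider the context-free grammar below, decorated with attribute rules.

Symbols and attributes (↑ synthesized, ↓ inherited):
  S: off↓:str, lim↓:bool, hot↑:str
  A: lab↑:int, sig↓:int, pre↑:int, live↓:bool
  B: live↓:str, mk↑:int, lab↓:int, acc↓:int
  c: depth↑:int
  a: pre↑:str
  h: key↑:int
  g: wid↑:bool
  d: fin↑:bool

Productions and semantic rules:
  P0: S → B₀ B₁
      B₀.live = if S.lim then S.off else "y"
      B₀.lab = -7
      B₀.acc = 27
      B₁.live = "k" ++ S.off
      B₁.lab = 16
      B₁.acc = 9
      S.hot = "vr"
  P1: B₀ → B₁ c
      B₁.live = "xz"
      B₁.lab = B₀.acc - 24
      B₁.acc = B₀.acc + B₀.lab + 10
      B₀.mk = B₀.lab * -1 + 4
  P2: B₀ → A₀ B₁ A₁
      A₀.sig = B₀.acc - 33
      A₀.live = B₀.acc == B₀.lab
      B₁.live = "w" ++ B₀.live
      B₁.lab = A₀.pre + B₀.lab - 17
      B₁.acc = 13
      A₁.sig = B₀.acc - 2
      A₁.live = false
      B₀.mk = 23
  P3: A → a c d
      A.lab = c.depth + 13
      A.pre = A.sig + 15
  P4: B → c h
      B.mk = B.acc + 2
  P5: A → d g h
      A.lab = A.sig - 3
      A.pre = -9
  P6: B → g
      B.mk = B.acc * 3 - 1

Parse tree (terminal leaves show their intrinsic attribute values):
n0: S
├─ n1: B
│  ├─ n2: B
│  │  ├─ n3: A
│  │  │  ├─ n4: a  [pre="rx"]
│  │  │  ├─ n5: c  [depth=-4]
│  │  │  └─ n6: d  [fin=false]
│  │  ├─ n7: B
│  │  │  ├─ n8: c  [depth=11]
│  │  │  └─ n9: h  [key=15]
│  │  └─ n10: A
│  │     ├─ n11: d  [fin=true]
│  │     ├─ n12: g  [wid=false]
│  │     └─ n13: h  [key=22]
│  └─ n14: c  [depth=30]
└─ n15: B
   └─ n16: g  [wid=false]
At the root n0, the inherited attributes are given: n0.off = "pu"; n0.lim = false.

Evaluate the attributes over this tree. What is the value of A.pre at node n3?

12

1. n0.off = "pu"  [given at root]
2. n0.lim = false  [given at root]
3. n1.live = "y"  [if S.lim then S.off else "y"]
4. n1.lab = -7  [-7]
5. n1.acc = 27  [27]
6. n2.live = "xz"  ["xz"]
7. n2.lab = 3  [B₀.acc - 24]
8. n2.acc = 30  [B₀.acc + B₀.lab + 10]
9. n3.sig = -3  [B₀.acc - 33]
10. n3.live = false  [B₀.acc == B₀.lab]
11. n4.pre = "rx"  [terminal]
12. n5.depth = -4  [terminal]
13. n6.fin = false  [terminal]
14. n3.lab = 9  [c.depth + 13]
15. n3.pre = 12  [A.sig + 15]
16. n7.live = "wxz"  ["w" ++ B₀.live]
17. n7.lab = -2  [A₀.pre + B₀.lab - 17]
18. n7.acc = 13  [13]
19. n8.depth = 11  [terminal]
20. n9.key = 15  [terminal]
21. n7.mk = 15  [B.acc + 2]
22. n10.sig = 28  [B₀.acc - 2]
23. n10.live = false  [false]
24. n11.fin = true  [terminal]
25. n12.wid = false  [terminal]
26. n13.key = 22  [terminal]
27. n10.lab = 25  [A.sig - 3]
28. n10.pre = -9  [-9]
29. n2.mk = 23  [23]
30. n14.depth = 30  [terminal]
31. n1.mk = 11  [B₀.lab * -1 + 4]
32. n15.live = "kpu"  ["k" ++ S.off]
33. n15.lab = 16  [16]
34. n15.acc = 9  [9]
35. n16.wid = false  [terminal]
36. n15.mk = 26  [B.acc * 3 - 1]
37. n0.hot = "vr"  ["vr"]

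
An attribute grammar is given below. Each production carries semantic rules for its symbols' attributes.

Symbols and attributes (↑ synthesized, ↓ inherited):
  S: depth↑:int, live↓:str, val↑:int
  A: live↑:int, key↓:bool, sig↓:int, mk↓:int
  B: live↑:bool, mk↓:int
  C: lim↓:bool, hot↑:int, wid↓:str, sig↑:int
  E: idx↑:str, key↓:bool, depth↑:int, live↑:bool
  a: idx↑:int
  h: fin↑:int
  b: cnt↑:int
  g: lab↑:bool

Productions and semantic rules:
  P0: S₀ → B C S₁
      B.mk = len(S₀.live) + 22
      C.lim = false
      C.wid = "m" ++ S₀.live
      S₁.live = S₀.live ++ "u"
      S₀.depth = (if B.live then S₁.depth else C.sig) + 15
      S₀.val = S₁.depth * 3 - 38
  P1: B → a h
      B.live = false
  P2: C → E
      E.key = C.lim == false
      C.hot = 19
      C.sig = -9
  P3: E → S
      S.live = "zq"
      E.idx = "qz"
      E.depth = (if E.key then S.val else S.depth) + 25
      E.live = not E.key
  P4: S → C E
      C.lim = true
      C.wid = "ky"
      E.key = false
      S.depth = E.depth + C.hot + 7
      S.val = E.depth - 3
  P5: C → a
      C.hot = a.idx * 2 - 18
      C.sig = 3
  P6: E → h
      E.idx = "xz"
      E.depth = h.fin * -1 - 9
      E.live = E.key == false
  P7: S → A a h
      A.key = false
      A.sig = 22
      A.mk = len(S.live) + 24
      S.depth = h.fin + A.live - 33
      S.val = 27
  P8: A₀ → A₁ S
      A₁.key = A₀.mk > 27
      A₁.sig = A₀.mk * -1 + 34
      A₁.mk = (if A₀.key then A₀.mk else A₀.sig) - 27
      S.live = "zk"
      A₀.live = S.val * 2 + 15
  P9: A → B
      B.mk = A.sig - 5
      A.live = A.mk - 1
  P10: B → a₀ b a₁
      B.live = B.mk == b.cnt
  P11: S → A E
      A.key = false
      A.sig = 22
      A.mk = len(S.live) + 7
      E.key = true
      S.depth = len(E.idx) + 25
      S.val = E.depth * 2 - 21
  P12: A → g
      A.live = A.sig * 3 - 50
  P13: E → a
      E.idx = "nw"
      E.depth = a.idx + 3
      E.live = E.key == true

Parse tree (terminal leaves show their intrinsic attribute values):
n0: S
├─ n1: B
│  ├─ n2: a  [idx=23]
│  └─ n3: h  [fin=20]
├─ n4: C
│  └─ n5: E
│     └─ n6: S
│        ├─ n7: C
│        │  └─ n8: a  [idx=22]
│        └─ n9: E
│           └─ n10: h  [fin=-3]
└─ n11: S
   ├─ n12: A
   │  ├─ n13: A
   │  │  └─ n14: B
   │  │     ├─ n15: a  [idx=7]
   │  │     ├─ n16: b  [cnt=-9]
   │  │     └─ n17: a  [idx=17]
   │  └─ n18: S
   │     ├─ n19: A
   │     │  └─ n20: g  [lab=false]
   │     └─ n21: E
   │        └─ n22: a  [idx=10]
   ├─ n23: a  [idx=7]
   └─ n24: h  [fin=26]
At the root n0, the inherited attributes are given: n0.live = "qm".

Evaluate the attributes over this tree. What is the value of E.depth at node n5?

16

1. n0.live = "qm"  [given at root]
2. n1.mk = 24  [len(S₀.live) + 22]
3. n2.idx = 23  [terminal]
4. n3.fin = 20  [terminal]
5. n1.live = false  [false]
6. n4.lim = false  [false]
7. n4.wid = "mqm"  ["m" ++ S₀.live]
8. n5.key = true  [C.lim == false]
9. n6.live = "zq"  ["zq"]
10. n7.lim = true  [true]
11. n7.wid = "ky"  ["ky"]
12. n8.idx = 22  [terminal]
13. n7.hot = 26  [a.idx * 2 - 18]
14. n7.sig = 3  [3]
15. n9.key = false  [false]
16. n10.fin = -3  [terminal]
17. n9.idx = "xz"  ["xz"]
18. n9.depth = -6  [h.fin * -1 - 9]
19. n9.live = true  [E.key == false]
20. n6.depth = 27  [E.depth + C.hot + 7]
21. n6.val = -9  [E.depth - 3]
22. n5.idx = "qz"  ["qz"]
23. n5.depth = 16  [(if E.key then S.val else S.depth) + 25]
24. n5.live = false  [not E.key]
25. n4.hot = 19  [19]
26. n4.sig = -9  [-9]
27. n11.live = "qmu"  [S₀.live ++ "u"]
28. n12.key = false  [false]
29. n12.sig = 22  [22]
30. n12.mk = 27  [len(S.live) + 24]
31. n13.key = false  [A₀.mk > 27]
32. n13.sig = 7  [A₀.mk * -1 + 34]
33. n13.mk = -5  [(if A₀.key then A₀.mk else A₀.sig) - 27]
34. n14.mk = 2  [A.sig - 5]
35. n15.idx = 7  [terminal]
36. n16.cnt = -9  [terminal]
37. n17.idx = 17  [terminal]
38. n14.live = false  [B.mk == b.cnt]
39. n13.live = -6  [A.mk - 1]
40. n18.live = "zk"  ["zk"]
41. n19.key = false  [false]
42. n19.sig = 22  [22]
43. n19.mk = 9  [len(S.live) + 7]
44. n20.lab = false  [terminal]
45. n19.live = 16  [A.sig * 3 - 50]
46. n21.key = true  [true]
47. n22.idx = 10  [terminal]
48. n21.idx = "nw"  ["nw"]
49. n21.depth = 13  [a.idx + 3]
50. n21.live = true  [E.key == true]
51. n18.depth = 27  [len(E.idx) + 25]
52. n18.val = 5  [E.depth * 2 - 21]
53. n12.live = 25  [S.val * 2 + 15]
54. n23.idx = 7  [terminal]
55. n24.fin = 26  [terminal]
56. n11.depth = 18  [h.fin + A.live - 33]
57. n11.val = 27  [27]
58. n0.depth = 6  [(if B.live then S₁.depth else C.sig) + 15]
59. n0.val = 16  [S₁.depth * 3 - 38]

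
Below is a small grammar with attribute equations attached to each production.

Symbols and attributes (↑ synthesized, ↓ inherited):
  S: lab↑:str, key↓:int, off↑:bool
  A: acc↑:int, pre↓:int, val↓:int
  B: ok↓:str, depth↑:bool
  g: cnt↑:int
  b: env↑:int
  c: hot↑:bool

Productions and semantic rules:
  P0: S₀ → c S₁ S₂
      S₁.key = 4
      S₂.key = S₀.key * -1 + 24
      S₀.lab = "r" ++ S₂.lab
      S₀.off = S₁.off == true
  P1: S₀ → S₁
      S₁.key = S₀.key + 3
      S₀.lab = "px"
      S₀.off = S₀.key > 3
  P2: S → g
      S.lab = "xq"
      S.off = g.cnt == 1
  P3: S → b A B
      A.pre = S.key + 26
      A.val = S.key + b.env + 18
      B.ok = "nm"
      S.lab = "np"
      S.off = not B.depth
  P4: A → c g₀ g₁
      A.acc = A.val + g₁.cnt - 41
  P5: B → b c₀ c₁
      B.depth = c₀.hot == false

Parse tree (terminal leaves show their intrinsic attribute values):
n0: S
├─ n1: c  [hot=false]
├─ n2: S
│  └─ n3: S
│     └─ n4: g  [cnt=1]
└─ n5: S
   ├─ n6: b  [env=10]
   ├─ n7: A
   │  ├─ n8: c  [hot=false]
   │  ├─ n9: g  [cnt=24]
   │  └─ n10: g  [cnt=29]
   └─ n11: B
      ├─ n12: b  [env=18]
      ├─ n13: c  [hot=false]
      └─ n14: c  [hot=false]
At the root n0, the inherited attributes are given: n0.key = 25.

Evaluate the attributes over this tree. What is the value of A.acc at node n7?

15

1. n0.key = 25  [given at root]
2. n1.hot = false  [terminal]
3. n2.key = 4  [4]
4. n3.key = 7  [S₀.key + 3]
5. n4.cnt = 1  [terminal]
6. n3.lab = "xq"  ["xq"]
7. n3.off = true  [g.cnt == 1]
8. n2.lab = "px"  ["px"]
9. n2.off = true  [S₀.key > 3]
10. n5.key = -1  [S₀.key * -1 + 24]
11. n6.env = 10  [terminal]
12. n7.pre = 25  [S.key + 26]
13. n7.val = 27  [S.key + b.env + 18]
14. n8.hot = false  [terminal]
15. n9.cnt = 24  [terminal]
16. n10.cnt = 29  [terminal]
17. n7.acc = 15  [A.val + g₁.cnt - 41]
18. n11.ok = "nm"  ["nm"]
19. n12.env = 18  [terminal]
20. n13.hot = false  [terminal]
21. n14.hot = false  [terminal]
22. n11.depth = true  [c₀.hot == false]
23. n5.lab = "np"  ["np"]
24. n5.off = false  [not B.depth]
25. n0.lab = "rnp"  ["r" ++ S₂.lab]
26. n0.off = true  [S₁.off == true]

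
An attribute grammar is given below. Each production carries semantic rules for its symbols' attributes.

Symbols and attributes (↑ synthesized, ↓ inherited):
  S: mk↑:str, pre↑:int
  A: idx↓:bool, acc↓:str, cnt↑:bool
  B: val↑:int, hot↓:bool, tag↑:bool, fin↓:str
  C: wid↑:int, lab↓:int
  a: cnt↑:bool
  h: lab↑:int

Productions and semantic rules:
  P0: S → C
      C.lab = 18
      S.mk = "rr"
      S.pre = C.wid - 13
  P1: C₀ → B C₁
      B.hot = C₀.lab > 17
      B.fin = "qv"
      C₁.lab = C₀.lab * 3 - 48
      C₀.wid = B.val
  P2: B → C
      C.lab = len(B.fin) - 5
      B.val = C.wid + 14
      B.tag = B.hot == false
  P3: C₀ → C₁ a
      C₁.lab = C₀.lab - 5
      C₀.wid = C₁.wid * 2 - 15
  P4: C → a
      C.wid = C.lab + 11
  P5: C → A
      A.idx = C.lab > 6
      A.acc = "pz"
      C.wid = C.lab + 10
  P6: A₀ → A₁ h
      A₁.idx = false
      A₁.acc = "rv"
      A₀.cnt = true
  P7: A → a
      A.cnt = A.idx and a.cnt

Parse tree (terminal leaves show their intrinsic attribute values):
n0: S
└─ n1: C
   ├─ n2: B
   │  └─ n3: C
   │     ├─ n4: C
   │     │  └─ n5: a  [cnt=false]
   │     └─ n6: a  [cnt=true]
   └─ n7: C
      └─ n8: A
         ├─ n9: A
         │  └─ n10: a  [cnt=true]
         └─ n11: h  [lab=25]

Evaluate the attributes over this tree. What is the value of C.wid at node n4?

1. n1.lab = 18  [18]
2. n2.hot = true  [C₀.lab > 17]
3. n2.fin = "qv"  ["qv"]
4. n3.lab = -3  [len(B.fin) - 5]
5. n4.lab = -8  [C₀.lab - 5]
6. n5.cnt = false  [terminal]
7. n4.wid = 3  [C.lab + 11]
8. n6.cnt = true  [terminal]
9. n3.wid = -9  [C₁.wid * 2 - 15]
10. n2.val = 5  [C.wid + 14]
11. n2.tag = false  [B.hot == false]
12. n7.lab = 6  [C₀.lab * 3 - 48]
13. n8.idx = false  [C.lab > 6]
14. n8.acc = "pz"  ["pz"]
15. n9.idx = false  [false]
16. n9.acc = "rv"  ["rv"]
17. n10.cnt = true  [terminal]
18. n9.cnt = false  [A.idx and a.cnt]
19. n11.lab = 25  [terminal]
20. n8.cnt = true  [true]
21. n7.wid = 16  [C.lab + 10]
22. n1.wid = 5  [B.val]
23. n0.mk = "rr"  ["rr"]
24. n0.pre = -8  [C.wid - 13]

3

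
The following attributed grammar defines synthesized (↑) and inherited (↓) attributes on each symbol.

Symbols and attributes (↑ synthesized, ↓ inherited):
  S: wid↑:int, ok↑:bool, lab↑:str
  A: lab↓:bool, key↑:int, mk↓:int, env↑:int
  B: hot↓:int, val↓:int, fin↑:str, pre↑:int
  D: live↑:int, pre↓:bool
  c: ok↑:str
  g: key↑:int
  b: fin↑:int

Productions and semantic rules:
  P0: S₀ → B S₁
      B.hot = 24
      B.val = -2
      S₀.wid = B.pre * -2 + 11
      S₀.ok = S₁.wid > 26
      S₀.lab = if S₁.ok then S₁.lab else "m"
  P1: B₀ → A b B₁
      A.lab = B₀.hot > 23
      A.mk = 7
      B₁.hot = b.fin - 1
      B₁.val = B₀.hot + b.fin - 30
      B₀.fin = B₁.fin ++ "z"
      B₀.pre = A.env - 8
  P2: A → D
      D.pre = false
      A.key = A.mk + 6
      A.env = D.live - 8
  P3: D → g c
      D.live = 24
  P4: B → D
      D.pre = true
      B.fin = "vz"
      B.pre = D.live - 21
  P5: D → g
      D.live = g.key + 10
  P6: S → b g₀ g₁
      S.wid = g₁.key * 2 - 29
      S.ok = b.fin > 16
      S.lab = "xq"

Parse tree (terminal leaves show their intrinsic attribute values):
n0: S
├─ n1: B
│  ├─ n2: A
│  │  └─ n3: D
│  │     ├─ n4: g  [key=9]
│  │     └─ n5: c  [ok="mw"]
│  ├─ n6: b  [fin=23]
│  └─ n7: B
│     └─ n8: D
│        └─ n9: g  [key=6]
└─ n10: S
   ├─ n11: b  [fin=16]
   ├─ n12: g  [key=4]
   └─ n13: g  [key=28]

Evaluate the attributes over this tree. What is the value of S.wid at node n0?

1. n1.hot = 24  [24]
2. n1.val = -2  [-2]
3. n2.lab = true  [B₀.hot > 23]
4. n2.mk = 7  [7]
5. n3.pre = false  [false]
6. n4.key = 9  [terminal]
7. n5.ok = "mw"  [terminal]
8. n3.live = 24  [24]
9. n2.key = 13  [A.mk + 6]
10. n2.env = 16  [D.live - 8]
11. n6.fin = 23  [terminal]
12. n7.hot = 22  [b.fin - 1]
13. n7.val = 17  [B₀.hot + b.fin - 30]
14. n8.pre = true  [true]
15. n9.key = 6  [terminal]
16. n8.live = 16  [g.key + 10]
17. n7.fin = "vz"  ["vz"]
18. n7.pre = -5  [D.live - 21]
19. n1.fin = "vzz"  [B₁.fin ++ "z"]
20. n1.pre = 8  [A.env - 8]
21. n11.fin = 16  [terminal]
22. n12.key = 4  [terminal]
23. n13.key = 28  [terminal]
24. n10.wid = 27  [g₁.key * 2 - 29]
25. n10.ok = false  [b.fin > 16]
26. n10.lab = "xq"  ["xq"]
27. n0.wid = -5  [B.pre * -2 + 11]
28. n0.ok = true  [S₁.wid > 26]
29. n0.lab = "m"  [if S₁.ok then S₁.lab else "m"]

-5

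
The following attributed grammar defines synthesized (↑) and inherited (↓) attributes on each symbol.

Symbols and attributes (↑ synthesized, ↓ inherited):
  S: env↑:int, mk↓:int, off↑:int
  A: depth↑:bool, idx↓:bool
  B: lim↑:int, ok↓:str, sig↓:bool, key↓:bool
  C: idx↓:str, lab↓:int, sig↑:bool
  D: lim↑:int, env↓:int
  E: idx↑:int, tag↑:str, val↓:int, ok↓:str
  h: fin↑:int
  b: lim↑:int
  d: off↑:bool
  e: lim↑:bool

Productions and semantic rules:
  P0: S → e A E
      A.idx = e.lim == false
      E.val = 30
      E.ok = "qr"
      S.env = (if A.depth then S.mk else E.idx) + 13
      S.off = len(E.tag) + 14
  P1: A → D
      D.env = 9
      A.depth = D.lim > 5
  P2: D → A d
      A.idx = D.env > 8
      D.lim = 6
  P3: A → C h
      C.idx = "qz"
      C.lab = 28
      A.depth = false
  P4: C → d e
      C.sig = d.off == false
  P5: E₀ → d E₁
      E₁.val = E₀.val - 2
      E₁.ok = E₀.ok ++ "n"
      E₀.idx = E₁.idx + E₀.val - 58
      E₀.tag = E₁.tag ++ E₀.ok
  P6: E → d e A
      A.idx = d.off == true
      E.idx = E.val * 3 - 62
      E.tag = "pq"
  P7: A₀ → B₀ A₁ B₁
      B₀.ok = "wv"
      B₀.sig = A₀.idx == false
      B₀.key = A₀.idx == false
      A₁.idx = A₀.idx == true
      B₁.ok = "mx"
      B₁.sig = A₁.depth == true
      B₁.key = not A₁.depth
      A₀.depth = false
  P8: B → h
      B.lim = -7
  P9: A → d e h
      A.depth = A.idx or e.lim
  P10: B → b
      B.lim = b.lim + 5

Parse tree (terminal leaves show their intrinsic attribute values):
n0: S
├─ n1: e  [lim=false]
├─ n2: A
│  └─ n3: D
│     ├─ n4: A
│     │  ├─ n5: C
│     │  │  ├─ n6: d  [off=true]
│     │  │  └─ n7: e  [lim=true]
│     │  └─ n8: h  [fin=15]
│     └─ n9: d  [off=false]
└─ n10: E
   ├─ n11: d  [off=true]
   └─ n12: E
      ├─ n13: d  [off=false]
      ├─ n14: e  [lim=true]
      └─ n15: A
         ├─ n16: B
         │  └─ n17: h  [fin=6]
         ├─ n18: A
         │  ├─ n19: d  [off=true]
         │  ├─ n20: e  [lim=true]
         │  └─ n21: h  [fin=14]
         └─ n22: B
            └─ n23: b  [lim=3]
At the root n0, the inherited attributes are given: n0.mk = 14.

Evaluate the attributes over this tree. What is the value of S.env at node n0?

1. n0.mk = 14  [given at root]
2. n1.lim = false  [terminal]
3. n2.idx = true  [e.lim == false]
4. n3.env = 9  [9]
5. n4.idx = true  [D.env > 8]
6. n5.idx = "qz"  ["qz"]
7. n5.lab = 28  [28]
8. n6.off = true  [terminal]
9. n7.lim = true  [terminal]
10. n5.sig = false  [d.off == false]
11. n8.fin = 15  [terminal]
12. n4.depth = false  [false]
13. n9.off = false  [terminal]
14. n3.lim = 6  [6]
15. n2.depth = true  [D.lim > 5]
16. n10.val = 30  [30]
17. n10.ok = "qr"  ["qr"]
18. n11.off = true  [terminal]
19. n12.val = 28  [E₀.val - 2]
20. n12.ok = "qrn"  [E₀.ok ++ "n"]
21. n13.off = false  [terminal]
22. n14.lim = true  [terminal]
23. n15.idx = false  [d.off == true]
24. n16.ok = "wv"  ["wv"]
25. n16.sig = true  [A₀.idx == false]
26. n16.key = true  [A₀.idx == false]
27. n17.fin = 6  [terminal]
28. n16.lim = -7  [-7]
29. n18.idx = false  [A₀.idx == true]
30. n19.off = true  [terminal]
31. n20.lim = true  [terminal]
32. n21.fin = 14  [terminal]
33. n18.depth = true  [A.idx or e.lim]
34. n22.ok = "mx"  ["mx"]
35. n22.sig = true  [A₁.depth == true]
36. n22.key = false  [not A₁.depth]
37. n23.lim = 3  [terminal]
38. n22.lim = 8  [b.lim + 5]
39. n15.depth = false  [false]
40. n12.idx = 22  [E.val * 3 - 62]
41. n12.tag = "pq"  ["pq"]
42. n10.idx = -6  [E₁.idx + E₀.val - 58]
43. n10.tag = "pqqr"  [E₁.tag ++ E₀.ok]
44. n0.env = 27  [(if A.depth then S.mk else E.idx) + 13]
45. n0.off = 18  [len(E.tag) + 14]

27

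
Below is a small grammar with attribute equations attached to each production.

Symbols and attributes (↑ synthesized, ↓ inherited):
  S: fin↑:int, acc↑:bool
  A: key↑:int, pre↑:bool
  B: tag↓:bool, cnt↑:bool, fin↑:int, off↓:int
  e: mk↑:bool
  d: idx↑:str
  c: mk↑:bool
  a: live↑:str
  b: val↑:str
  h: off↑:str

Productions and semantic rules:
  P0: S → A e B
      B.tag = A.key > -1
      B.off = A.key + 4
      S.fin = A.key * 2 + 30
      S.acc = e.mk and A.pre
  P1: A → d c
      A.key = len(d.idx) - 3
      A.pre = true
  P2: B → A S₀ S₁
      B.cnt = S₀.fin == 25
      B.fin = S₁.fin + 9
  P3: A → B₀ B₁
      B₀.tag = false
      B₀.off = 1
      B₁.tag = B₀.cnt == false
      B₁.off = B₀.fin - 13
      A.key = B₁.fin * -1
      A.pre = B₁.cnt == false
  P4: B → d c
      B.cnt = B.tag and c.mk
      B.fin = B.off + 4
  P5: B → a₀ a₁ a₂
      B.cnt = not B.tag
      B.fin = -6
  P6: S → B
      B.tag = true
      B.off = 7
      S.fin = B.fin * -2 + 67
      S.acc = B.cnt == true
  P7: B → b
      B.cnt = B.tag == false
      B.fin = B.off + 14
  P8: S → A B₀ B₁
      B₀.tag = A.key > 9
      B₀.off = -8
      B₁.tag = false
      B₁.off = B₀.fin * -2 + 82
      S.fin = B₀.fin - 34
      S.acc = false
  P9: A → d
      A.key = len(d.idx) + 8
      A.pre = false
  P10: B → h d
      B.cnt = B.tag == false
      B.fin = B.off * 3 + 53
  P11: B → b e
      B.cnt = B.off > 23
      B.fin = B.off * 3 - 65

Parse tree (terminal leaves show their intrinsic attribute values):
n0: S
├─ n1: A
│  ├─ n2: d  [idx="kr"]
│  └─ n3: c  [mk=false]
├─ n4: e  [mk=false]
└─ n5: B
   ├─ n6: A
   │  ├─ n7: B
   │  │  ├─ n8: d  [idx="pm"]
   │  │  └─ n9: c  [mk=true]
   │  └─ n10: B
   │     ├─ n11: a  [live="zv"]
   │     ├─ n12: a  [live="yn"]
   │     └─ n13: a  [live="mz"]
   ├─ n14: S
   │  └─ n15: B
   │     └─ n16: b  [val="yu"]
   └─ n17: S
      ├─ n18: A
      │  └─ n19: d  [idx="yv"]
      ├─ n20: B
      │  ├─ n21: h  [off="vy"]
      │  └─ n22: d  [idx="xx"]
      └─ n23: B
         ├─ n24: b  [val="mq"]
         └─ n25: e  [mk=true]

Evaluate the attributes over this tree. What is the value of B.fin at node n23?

1. n2.idx = "kr"  [terminal]
2. n3.mk = false  [terminal]
3. n1.key = -1  [len(d.idx) - 3]
4. n1.pre = true  [true]
5. n4.mk = false  [terminal]
6. n5.tag = false  [A.key > -1]
7. n5.off = 3  [A.key + 4]
8. n7.tag = false  [false]
9. n7.off = 1  [1]
10. n8.idx = "pm"  [terminal]
11. n9.mk = true  [terminal]
12. n7.cnt = false  [B.tag and c.mk]
13. n7.fin = 5  [B.off + 4]
14. n10.tag = true  [B₀.cnt == false]
15. n10.off = -8  [B₀.fin - 13]
16. n11.live = "zv"  [terminal]
17. n12.live = "yn"  [terminal]
18. n13.live = "mz"  [terminal]
19. n10.cnt = false  [not B.tag]
20. n10.fin = -6  [-6]
21. n6.key = 6  [B₁.fin * -1]
22. n6.pre = true  [B₁.cnt == false]
23. n15.tag = true  [true]
24. n15.off = 7  [7]
25. n16.val = "yu"  [terminal]
26. n15.cnt = false  [B.tag == false]
27. n15.fin = 21  [B.off + 14]
28. n14.fin = 25  [B.fin * -2 + 67]
29. n14.acc = false  [B.cnt == true]
30. n19.idx = "yv"  [terminal]
31. n18.key = 10  [len(d.idx) + 8]
32. n18.pre = false  [false]
33. n20.tag = true  [A.key > 9]
34. n20.off = -8  [-8]
35. n21.off = "vy"  [terminal]
36. n22.idx = "xx"  [terminal]
37. n20.cnt = false  [B.tag == false]
38. n20.fin = 29  [B.off * 3 + 53]
39. n23.tag = false  [false]
40. n23.off = 24  [B₀.fin * -2 + 82]
41. n24.val = "mq"  [terminal]
42. n25.mk = true  [terminal]
43. n23.cnt = true  [B.off > 23]
44. n23.fin = 7  [B.off * 3 - 65]
45. n17.fin = -5  [B₀.fin - 34]
46. n17.acc = false  [false]
47. n5.cnt = true  [S₀.fin == 25]
48. n5.fin = 4  [S₁.fin + 9]
49. n0.fin = 28  [A.key * 2 + 30]
50. n0.acc = false  [e.mk and A.pre]

7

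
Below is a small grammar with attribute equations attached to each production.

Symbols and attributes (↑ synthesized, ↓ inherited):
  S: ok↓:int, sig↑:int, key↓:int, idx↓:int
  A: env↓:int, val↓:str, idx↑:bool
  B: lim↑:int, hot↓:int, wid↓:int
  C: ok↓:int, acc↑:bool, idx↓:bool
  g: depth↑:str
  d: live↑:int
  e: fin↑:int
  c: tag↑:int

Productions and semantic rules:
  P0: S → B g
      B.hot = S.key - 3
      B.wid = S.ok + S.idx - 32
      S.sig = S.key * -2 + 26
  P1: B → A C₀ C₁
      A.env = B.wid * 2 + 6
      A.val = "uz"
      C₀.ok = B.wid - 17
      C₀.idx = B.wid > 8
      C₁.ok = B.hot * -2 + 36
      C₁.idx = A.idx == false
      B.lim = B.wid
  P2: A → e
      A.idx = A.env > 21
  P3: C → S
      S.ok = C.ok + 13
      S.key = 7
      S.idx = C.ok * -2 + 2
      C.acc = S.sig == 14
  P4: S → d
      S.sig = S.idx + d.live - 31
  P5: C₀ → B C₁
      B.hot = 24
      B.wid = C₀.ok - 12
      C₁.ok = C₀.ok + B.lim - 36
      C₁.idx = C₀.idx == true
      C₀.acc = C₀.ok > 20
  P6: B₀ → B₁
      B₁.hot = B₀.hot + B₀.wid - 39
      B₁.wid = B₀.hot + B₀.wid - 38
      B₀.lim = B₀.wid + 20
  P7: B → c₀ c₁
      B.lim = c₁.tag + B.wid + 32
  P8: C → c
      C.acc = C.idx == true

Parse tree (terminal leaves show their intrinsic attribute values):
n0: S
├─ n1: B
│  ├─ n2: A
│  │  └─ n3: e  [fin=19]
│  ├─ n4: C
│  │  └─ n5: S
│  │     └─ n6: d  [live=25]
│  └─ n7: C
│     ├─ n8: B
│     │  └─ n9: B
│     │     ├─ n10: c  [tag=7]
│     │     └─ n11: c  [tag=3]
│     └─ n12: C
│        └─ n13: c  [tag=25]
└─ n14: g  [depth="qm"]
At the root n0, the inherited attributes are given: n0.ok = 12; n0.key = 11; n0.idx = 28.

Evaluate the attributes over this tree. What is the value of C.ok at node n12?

12

1. n0.ok = 12  [given at root]
2. n0.key = 11  [given at root]
3. n0.idx = 28  [given at root]
4. n1.hot = 8  [S.key - 3]
5. n1.wid = 8  [S.ok + S.idx - 32]
6. n2.env = 22  [B.wid * 2 + 6]
7. n2.val = "uz"  ["uz"]
8. n3.fin = 19  [terminal]
9. n2.idx = true  [A.env > 21]
10. n4.ok = -9  [B.wid - 17]
11. n4.idx = false  [B.wid > 8]
12. n5.ok = 4  [C.ok + 13]
13. n5.key = 7  [7]
14. n5.idx = 20  [C.ok * -2 + 2]
15. n6.live = 25  [terminal]
16. n5.sig = 14  [S.idx + d.live - 31]
17. n4.acc = true  [S.sig == 14]
18. n7.ok = 20  [B.hot * -2 + 36]
19. n7.idx = false  [A.idx == false]
20. n8.hot = 24  [24]
21. n8.wid = 8  [C₀.ok - 12]
22. n9.hot = -7  [B₀.hot + B₀.wid - 39]
23. n9.wid = -6  [B₀.hot + B₀.wid - 38]
24. n10.tag = 7  [terminal]
25. n11.tag = 3  [terminal]
26. n9.lim = 29  [c₁.tag + B.wid + 32]
27. n8.lim = 28  [B₀.wid + 20]
28. n12.ok = 12  [C₀.ok + B.lim - 36]
29. n12.idx = false  [C₀.idx == true]
30. n13.tag = 25  [terminal]
31. n12.acc = false  [C.idx == true]
32. n7.acc = false  [C₀.ok > 20]
33. n1.lim = 8  [B.wid]
34. n14.depth = "qm"  [terminal]
35. n0.sig = 4  [S.key * -2 + 26]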